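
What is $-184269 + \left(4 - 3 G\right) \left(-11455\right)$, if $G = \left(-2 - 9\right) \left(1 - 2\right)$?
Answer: $147926$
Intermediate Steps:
$G = 11$ ($G = \left(-2 - 9\right) \left(-1\right) = \left(-11\right) \left(-1\right) = 11$)
$-184269 + \left(4 - 3 G\right) \left(-11455\right) = -184269 + \left(4 - 33\right) \left(-11455\right) = -184269 - -332195 = -184269 + 332195 = 147926$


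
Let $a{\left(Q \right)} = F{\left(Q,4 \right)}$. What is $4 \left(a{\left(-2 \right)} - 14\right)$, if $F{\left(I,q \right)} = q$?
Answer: $-40$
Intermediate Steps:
$a{\left(Q \right)} = 4$
$4 \left(a{\left(-2 \right)} - 14\right) = 4 \left(4 - 14\right) = 4 \left(-10\right) = -40$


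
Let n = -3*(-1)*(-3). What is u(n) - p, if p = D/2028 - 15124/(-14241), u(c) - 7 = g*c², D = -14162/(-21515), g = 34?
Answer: 285823420029883/103561548870 ≈ 2759.9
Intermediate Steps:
D = 14162/21515 (D = -14162*(-1/21515) = 14162/21515 ≈ 0.65824)
n = -9 (n = 3*(-3) = -9)
u(c) = 7 + 34*c²
p = 110016400187/103561548870 (p = (14162/21515)/2028 - 15124/(-14241) = (14162/21515)*(1/2028) - 15124*(-1/14241) = 7081/21816210 + 15124/14241 = 110016400187/103561548870 ≈ 1.0623)
u(n) - p = (7 + 34*(-9)²) - 1*110016400187/103561548870 = (7 + 34*81) - 110016400187/103561548870 = (7 + 2754) - 110016400187/103561548870 = 2761 - 110016400187/103561548870 = 285823420029883/103561548870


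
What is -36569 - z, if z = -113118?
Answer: 76549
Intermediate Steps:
-36569 - z = -36569 - 1*(-113118) = -36569 + 113118 = 76549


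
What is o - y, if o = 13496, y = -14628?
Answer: 28124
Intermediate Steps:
o - y = 13496 - 1*(-14628) = 13496 + 14628 = 28124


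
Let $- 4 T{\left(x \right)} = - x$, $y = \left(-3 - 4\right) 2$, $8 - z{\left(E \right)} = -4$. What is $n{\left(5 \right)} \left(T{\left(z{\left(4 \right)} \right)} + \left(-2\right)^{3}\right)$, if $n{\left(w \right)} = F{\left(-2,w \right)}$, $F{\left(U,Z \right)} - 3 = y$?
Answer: $55$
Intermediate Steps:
$z{\left(E \right)} = 12$ ($z{\left(E \right)} = 8 - -4 = 8 + 4 = 12$)
$y = -14$ ($y = \left(-7\right) 2 = -14$)
$F{\left(U,Z \right)} = -11$ ($F{\left(U,Z \right)} = 3 - 14 = -11$)
$T{\left(x \right)} = \frac{x}{4}$ ($T{\left(x \right)} = - \frac{\left(-1\right) x}{4} = \frac{x}{4}$)
$n{\left(w \right)} = -11$
$n{\left(5 \right)} \left(T{\left(z{\left(4 \right)} \right)} + \left(-2\right)^{3}\right) = - 11 \left(\frac{1}{4} \cdot 12 + \left(-2\right)^{3}\right) = - 11 \left(3 - 8\right) = \left(-11\right) \left(-5\right) = 55$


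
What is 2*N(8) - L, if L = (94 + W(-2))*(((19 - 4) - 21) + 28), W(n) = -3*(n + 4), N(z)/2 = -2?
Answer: -1944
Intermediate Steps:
N(z) = -4 (N(z) = 2*(-2) = -4)
W(n) = -12 - 3*n (W(n) = -3*(4 + n) = -12 - 3*n)
L = 1936 (L = (94 + (-12 - 3*(-2)))*(((19 - 4) - 21) + 28) = (94 + (-12 + 6))*((15 - 21) + 28) = (94 - 6)*(-6 + 28) = 88*22 = 1936)
2*N(8) - L = 2*(-4) - 1*1936 = -8 - 1936 = -1944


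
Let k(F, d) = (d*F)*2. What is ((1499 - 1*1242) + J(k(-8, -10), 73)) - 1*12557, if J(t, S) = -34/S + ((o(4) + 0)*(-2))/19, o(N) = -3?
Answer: -17060308/1387 ≈ -12300.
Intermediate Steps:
k(F, d) = 2*F*d (k(F, d) = (F*d)*2 = 2*F*d)
J(t, S) = 6/19 - 34/S (J(t, S) = -34/S + ((-3 + 0)*(-2))/19 = -34/S - 3*(-2)*(1/19) = -34/S + 6*(1/19) = -34/S + 6/19 = 6/19 - 34/S)
((1499 - 1*1242) + J(k(-8, -10), 73)) - 1*12557 = ((1499 - 1*1242) + (6/19 - 34/73)) - 1*12557 = ((1499 - 1242) + (6/19 - 34*1/73)) - 12557 = (257 + (6/19 - 34/73)) - 12557 = (257 - 208/1387) - 12557 = 356251/1387 - 12557 = -17060308/1387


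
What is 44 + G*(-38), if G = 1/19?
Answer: 42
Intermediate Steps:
G = 1/19 ≈ 0.052632
44 + G*(-38) = 44 + (1/19)*(-38) = 44 - 2 = 42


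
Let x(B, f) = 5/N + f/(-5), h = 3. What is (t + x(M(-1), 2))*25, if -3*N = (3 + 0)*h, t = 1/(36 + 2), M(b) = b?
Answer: -5815/114 ≈ -51.009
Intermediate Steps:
t = 1/38 ≈ 0.026316
N = -3 (N = -(3 + 0)*3/3 = -3 ≈ -3.0000)
x(B, f) = -5/3 - f/5 (x(B, f) = 5/(-3) + f/(-5) = 5*(-⅓) + f*(-⅕) = -5/3 - f/5)
(t + x(M(-1), 2))*25 = (1/38 + (-5/3 - ⅕*2))*25 = (1/38 + (-5/3 - ⅖))*25 = (1/38 - 31/15)*25 = -1163/570*25 = -5815/114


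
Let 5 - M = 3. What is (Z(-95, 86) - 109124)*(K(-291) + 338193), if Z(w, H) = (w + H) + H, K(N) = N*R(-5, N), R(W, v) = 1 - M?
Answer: -36910664748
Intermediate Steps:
M = 2 (M = 5 - 1*3 = 5 - 3 = 2)
R(W, v) = -1 (R(W, v) = 1 - 1*2 = 1 - 2 = -1)
K(N) = -N (K(N) = N*(-1) = -N)
Z(w, H) = w + 2*H (Z(w, H) = (H + w) + H = w + 2*H)
(Z(-95, 86) - 109124)*(K(-291) + 338193) = ((-95 + 2*86) - 109124)*(-1*(-291) + 338193) = ((-95 + 172) - 109124)*(291 + 338193) = (77 - 109124)*338484 = -109047*338484 = -36910664748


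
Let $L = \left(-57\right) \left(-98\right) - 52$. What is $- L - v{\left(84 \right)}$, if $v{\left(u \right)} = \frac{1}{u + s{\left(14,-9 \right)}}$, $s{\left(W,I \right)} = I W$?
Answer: $- \frac{232427}{42} \approx -5534.0$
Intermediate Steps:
$L = 5534$ ($L = 5586 - 52 = 5534$)
$v{\left(u \right)} = \frac{1}{-126 + u}$ ($v{\left(u \right)} = \frac{1}{u - 126} = \frac{1}{-126 + u}$)
$- L - v{\left(84 \right)} = \left(-1\right) 5534 - \frac{1}{-126 + 84} = -5534 - \frac{1}{-42} = -5534 - - \frac{1}{42} = -5534 + \frac{1}{42} = - \frac{232427}{42}$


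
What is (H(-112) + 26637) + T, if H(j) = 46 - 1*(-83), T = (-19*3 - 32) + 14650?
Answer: 41327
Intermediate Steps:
T = 14561 (T = (-57 - 32) + 14650 = -89 + 14650 = 14561)
H(j) = 129 (H(j) = 46 + 83 = 129)
(H(-112) + 26637) + T = (129 + 26637) + 14561 = 26766 + 14561 = 41327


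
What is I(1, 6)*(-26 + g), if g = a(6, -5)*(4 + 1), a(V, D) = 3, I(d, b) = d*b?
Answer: -66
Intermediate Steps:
I(d, b) = b*d
g = 15 (g = 3*(4 + 1) = 3*5 = 15)
I(1, 6)*(-26 + g) = (6*1)*(-26 + 15) = 6*(-11) = -66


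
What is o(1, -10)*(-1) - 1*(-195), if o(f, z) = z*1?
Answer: 205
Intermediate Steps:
o(f, z) = z
o(1, -10)*(-1) - 1*(-195) = -10*(-1) - 1*(-195) = 10 + 195 = 205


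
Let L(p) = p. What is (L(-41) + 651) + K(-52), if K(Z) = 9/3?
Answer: 613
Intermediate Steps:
K(Z) = 3 (K(Z) = 9*(⅓) = 3)
(L(-41) + 651) + K(-52) = (-41 + 651) + 3 = 610 + 3 = 613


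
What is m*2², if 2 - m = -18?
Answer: 80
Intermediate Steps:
m = 20 (m = 2 - 1*(-18) = 2 + 18 = 20)
m*2² = 20*2² = 20*4 = 80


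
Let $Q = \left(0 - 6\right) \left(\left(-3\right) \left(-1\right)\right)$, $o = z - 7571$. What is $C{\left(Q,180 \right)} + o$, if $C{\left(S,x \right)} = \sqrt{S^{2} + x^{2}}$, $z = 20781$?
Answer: $13210 + 18 \sqrt{101} \approx 13391.0$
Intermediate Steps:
$o = 13210$ ($o = 20781 - 7571 = 13210$)
$Q = -18$ ($Q = \left(-6\right) 3 = -18$)
$C{\left(Q,180 \right)} + o = \sqrt{\left(-18\right)^{2} + 180^{2}} + 13210 = \sqrt{324 + 32400} + 13210 = \sqrt{32724} + 13210 = 18 \sqrt{101} + 13210 = 13210 + 18 \sqrt{101}$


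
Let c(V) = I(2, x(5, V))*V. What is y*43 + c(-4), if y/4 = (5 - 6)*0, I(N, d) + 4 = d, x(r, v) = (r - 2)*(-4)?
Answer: 64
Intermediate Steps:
x(r, v) = 8 - 4*r (x(r, v) = (-2 + r)*(-4) = 8 - 4*r)
I(N, d) = -4 + d
c(V) = -16*V (c(V) = (-4 + (8 - 4*5))*V = (-4 + (8 - 20))*V = (-4 - 12)*V = -16*V)
y = 0 (y = 4*((5 - 6)*0) = 4*(-1*0) = 4*0 = 0)
y*43 + c(-4) = 0*43 - 16*(-4) = 0 + 64 = 64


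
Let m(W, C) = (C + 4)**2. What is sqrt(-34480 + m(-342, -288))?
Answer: 4*sqrt(2886) ≈ 214.89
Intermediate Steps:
m(W, C) = (4 + C)**2
sqrt(-34480 + m(-342, -288)) = sqrt(-34480 + (4 - 288)**2) = sqrt(-34480 + (-284)**2) = sqrt(-34480 + 80656) = sqrt(46176) = 4*sqrt(2886)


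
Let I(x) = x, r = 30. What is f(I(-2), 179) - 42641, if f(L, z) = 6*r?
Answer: -42461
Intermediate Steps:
f(L, z) = 180 (f(L, z) = 6*30 = 180)
f(I(-2), 179) - 42641 = 180 - 42641 = -42461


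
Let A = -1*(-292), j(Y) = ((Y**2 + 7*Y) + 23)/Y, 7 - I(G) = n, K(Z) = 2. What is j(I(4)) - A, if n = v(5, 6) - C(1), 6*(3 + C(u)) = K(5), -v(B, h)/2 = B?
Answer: -34709/129 ≈ -269.06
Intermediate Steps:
v(B, h) = -2*B
C(u) = -8/3 (C(u) = -3 + (1/6)*2 = -3 + 1/3 = -8/3)
n = -22/3 (n = -2*5 - 1*(-8/3) = -10 + 8/3 = -22/3 ≈ -7.3333)
I(G) = 43/3 (I(G) = 7 - 1*(-22/3) = 7 + 22/3 = 43/3)
j(Y) = (23 + Y**2 + 7*Y)/Y
A = 292
j(I(4)) - A = (7 + 43/3 + 23/(43/3)) - 1*292 = (7 + 43/3 + 23*(3/43)) - 292 = (7 + 43/3 + 69/43) - 292 = 2959/129 - 292 = -34709/129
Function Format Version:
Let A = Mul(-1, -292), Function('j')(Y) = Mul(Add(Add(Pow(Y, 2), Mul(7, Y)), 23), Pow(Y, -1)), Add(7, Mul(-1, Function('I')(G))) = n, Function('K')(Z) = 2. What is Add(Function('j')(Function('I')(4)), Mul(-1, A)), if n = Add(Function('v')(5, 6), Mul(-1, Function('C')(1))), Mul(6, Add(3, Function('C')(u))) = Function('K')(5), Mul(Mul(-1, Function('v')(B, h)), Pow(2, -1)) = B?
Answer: Rational(-34709, 129) ≈ -269.06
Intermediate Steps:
Function('v')(B, h) = Mul(-2, B)
Function('C')(u) = Rational(-8, 3) (Function('C')(u) = Add(-3, Mul(Rational(1, 6), 2)) = Add(-3, Rational(1, 3)) = Rational(-8, 3))
n = Rational(-22, 3) (n = Add(Mul(-2, 5), Mul(-1, Rational(-8, 3))) = Add(-10, Rational(8, 3)) = Rational(-22, 3) ≈ -7.3333)
Function('I')(G) = Rational(43, 3) (Function('I')(G) = Add(7, Mul(-1, Rational(-22, 3))) = Add(7, Rational(22, 3)) = Rational(43, 3))
Function('j')(Y) = Mul(Pow(Y, -1), Add(23, Pow(Y, 2), Mul(7, Y))) (Function('j')(Y) = Mul(Add(23, Pow(Y, 2), Mul(7, Y)), Pow(Y, -1)) = Mul(Pow(Y, -1), Add(23, Pow(Y, 2), Mul(7, Y))))
A = 292
Add(Function('j')(Function('I')(4)), Mul(-1, A)) = Add(Add(7, Rational(43, 3), Mul(23, Pow(Rational(43, 3), -1))), Mul(-1, 292)) = Add(Add(7, Rational(43, 3), Mul(23, Rational(3, 43))), -292) = Add(Add(7, Rational(43, 3), Rational(69, 43)), -292) = Add(Rational(2959, 129), -292) = Rational(-34709, 129)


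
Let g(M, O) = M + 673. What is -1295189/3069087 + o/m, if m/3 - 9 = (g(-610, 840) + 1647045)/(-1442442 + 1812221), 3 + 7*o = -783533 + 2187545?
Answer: 2809968116432338/565521223939 ≈ 4968.8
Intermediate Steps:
g(M, O) = 673 + M
o = 1404009/7 (o = -3/7 + (-783533 + 2187545)/7 = -3/7 + (⅐)*1404012 = -3/7 + 1404012/7 = 1404009/7 ≈ 2.0057e+5)
m = 14925357/369779 (m = 27 + 3*(((673 - 610) + 1647045)/(-1442442 + 1812221)) = 27 + 3*((63 + 1647045)/369779) = 27 + 3*(1647108*(1/369779)) = 27 + 3*(1647108/369779) = 27 + 4941324/369779 = 14925357/369779 ≈ 40.363)
-1295189/3069087 + o/m = -1295189/3069087 + 1404009/(7*(14925357/369779)) = -1295189*1/3069087 + (1404009/7)*(369779/14925357) = -185027/438441 + 57685893779/11608611 = 2809968116432338/565521223939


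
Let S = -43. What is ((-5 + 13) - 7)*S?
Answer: -43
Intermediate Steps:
((-5 + 13) - 7)*S = ((-5 + 13) - 7)*(-43) = (8 - 7)*(-43) = 1*(-43) = -43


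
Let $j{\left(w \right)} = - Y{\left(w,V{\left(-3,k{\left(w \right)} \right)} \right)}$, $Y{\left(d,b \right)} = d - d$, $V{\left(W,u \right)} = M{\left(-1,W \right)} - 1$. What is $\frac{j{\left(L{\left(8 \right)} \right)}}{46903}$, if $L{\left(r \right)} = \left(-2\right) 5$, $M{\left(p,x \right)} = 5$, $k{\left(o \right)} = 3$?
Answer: $0$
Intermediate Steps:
$L{\left(r \right)} = -10$
$V{\left(W,u \right)} = 4$ ($V{\left(W,u \right)} = 5 - 1 = 4$)
$Y{\left(d,b \right)} = 0$
$j{\left(w \right)} = 0$ ($j{\left(w \right)} = \left(-1\right) 0 = 0$)
$\frac{j{\left(L{\left(8 \right)} \right)}}{46903} = \frac{0}{46903} = 0 \cdot \frac{1}{46903} = 0$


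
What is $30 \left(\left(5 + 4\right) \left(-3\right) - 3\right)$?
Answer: $-900$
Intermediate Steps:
$30 \left(\left(5 + 4\right) \left(-3\right) - 3\right) = 30 \left(9 \left(-3\right) - 3\right) = 30 \left(-27 - 3\right) = 30 \left(-30\right) = -900$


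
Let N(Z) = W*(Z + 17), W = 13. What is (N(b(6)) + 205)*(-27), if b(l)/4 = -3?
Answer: -7290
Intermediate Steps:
b(l) = -12 (b(l) = 4*(-3) = -12)
N(Z) = 221 + 13*Z (N(Z) = 13*(Z + 17) = 13*(17 + Z) = 221 + 13*Z)
(N(b(6)) + 205)*(-27) = ((221 + 13*(-12)) + 205)*(-27) = ((221 - 156) + 205)*(-27) = (65 + 205)*(-27) = 270*(-27) = -7290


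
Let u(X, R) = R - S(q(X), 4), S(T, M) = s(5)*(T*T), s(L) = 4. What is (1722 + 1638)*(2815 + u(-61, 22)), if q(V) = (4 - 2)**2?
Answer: 9317280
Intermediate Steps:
q(V) = 4 (q(V) = 2**2 = 4)
S(T, M) = 4*T**2 (S(T, M) = 4*(T*T) = 4*T**2)
u(X, R) = -64 + R (u(X, R) = R - 4*4**2 = R - 4*16 = R - 1*64 = R - 64 = -64 + R)
(1722 + 1638)*(2815 + u(-61, 22)) = (1722 + 1638)*(2815 + (-64 + 22)) = 3360*(2815 - 42) = 3360*2773 = 9317280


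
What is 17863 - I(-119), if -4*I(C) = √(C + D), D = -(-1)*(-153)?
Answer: 17863 + I*√17 ≈ 17863.0 + 4.1231*I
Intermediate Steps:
D = -153 (D = -1*153 = -153)
I(C) = -√(-153 + C)/4 (I(C) = -√(C - 153)/4 = -√(-153 + C)/4)
17863 - I(-119) = 17863 - (-1)*√(-153 - 119)/4 = 17863 - (-1)*√(-272)/4 = 17863 - (-1)*4*I*√17/4 = 17863 - (-1)*I*√17 = 17863 + I*√17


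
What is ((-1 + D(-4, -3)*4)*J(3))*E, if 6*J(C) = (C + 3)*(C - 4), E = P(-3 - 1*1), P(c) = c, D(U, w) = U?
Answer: -68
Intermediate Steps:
E = -4 (E = -3 - 1*1 = -3 - 1 = -4)
J(C) = (-4 + C)*(3 + C)/6 (J(C) = ((C + 3)*(C - 4))/6 = ((3 + C)*(-4 + C))/6 = ((-4 + C)*(3 + C))/6 = (-4 + C)*(3 + C)/6)
((-1 + D(-4, -3)*4)*J(3))*E = ((-1 - 4*4)*(-2 - ⅙*3 + (⅙)*3²))*(-4) = ((-1 - 16)*(-2 - ½ + (⅙)*9))*(-4) = -17*(-2 - ½ + 3/2)*(-4) = -17*(-1)*(-4) = 17*(-4) = -68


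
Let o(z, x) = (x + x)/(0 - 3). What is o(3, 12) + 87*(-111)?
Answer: -9665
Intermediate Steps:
o(z, x) = -2*x/3 (o(z, x) = (2*x)/(-3) = (2*x)*(-⅓) = -2*x/3)
o(3, 12) + 87*(-111) = -⅔*12 + 87*(-111) = -8 - 9657 = -9665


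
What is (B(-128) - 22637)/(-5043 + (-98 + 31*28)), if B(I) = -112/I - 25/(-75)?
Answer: 543259/102552 ≈ 5.2974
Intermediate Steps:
B(I) = 1/3 - 112/I (B(I) = -112/I - 25*(-1/75) = -112/I + 1/3 = 1/3 - 112/I)
(B(-128) - 22637)/(-5043 + (-98 + 31*28)) = ((1/3)*(-336 - 128)/(-128) - 22637)/(-5043 + (-98 + 31*28)) = ((1/3)*(-1/128)*(-464) - 22637)/(-5043 + (-98 + 868)) = (29/24 - 22637)/(-5043 + 770) = -543259/24/(-4273) = -543259/24*(-1/4273) = 543259/102552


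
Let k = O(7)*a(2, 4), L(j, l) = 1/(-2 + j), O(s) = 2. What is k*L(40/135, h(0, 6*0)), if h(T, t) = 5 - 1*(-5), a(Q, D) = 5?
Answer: -135/23 ≈ -5.8696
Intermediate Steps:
h(T, t) = 10 (h(T, t) = 5 + 5 = 10)
k = 10 (k = 2*5 = 10)
k*L(40/135, h(0, 6*0)) = 10/(-2 + 40/135) = 10/(-2 + 40*(1/135)) = 10/(-2 + 8/27) = 10/(-46/27) = 10*(-27/46) = -135/23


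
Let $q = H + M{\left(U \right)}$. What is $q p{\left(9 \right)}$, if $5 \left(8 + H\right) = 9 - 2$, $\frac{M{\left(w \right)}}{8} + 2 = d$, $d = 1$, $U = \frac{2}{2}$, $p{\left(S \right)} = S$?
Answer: $- \frac{657}{5} \approx -131.4$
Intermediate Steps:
$U = 1$ ($U = 2 \cdot \frac{1}{2} = 1$)
$M{\left(w \right)} = -8$ ($M{\left(w \right)} = -16 + 8 \cdot 1 = -16 + 8 = -8$)
$H = - \frac{33}{5}$ ($H = -8 + \frac{9 - 2}{5} = -8 + \frac{1}{5} \cdot 7 = -8 + \frac{7}{5} = - \frac{33}{5} \approx -6.6$)
$q = - \frac{73}{5}$ ($q = - \frac{33}{5} - 8 = - \frac{73}{5} \approx -14.6$)
$q p{\left(9 \right)} = \left(- \frac{73}{5}\right) 9 = - \frac{657}{5}$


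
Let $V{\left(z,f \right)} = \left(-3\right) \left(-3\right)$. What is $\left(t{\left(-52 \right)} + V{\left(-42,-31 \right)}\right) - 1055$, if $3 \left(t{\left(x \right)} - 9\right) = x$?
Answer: $- \frac{3163}{3} \approx -1054.3$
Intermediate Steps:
$V{\left(z,f \right)} = 9$
$t{\left(x \right)} = 9 + \frac{x}{3}$
$\left(t{\left(-52 \right)} + V{\left(-42,-31 \right)}\right) - 1055 = \left(\left(9 + \frac{1}{3} \left(-52\right)\right) + 9\right) - 1055 = \left(\left(9 - \frac{52}{3}\right) + 9\right) - 1055 = \left(- \frac{25}{3} + 9\right) - 1055 = \frac{2}{3} - 1055 = - \frac{3163}{3}$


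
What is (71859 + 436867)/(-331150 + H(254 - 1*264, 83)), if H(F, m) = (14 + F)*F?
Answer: -254363/165595 ≈ -1.5361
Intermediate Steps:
H(F, m) = F*(14 + F)
(71859 + 436867)/(-331150 + H(254 - 1*264, 83)) = (71859 + 436867)/(-331150 + (254 - 1*264)*(14 + (254 - 1*264))) = 508726/(-331150 + (254 - 264)*(14 + (254 - 264))) = 508726/(-331150 - 10*(14 - 10)) = 508726/(-331150 - 10*4) = 508726/(-331150 - 40) = 508726/(-331190) = 508726*(-1/331190) = -254363/165595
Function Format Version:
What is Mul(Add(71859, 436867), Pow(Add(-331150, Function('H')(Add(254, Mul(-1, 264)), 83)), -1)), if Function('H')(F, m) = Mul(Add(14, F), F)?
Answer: Rational(-254363, 165595) ≈ -1.5361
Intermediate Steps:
Function('H')(F, m) = Mul(F, Add(14, F))
Mul(Add(71859, 436867), Pow(Add(-331150, Function('H')(Add(254, Mul(-1, 264)), 83)), -1)) = Mul(Add(71859, 436867), Pow(Add(-331150, Mul(Add(254, Mul(-1, 264)), Add(14, Add(254, Mul(-1, 264))))), -1)) = Mul(508726, Pow(Add(-331150, Mul(Add(254, -264), Add(14, Add(254, -264)))), -1)) = Mul(508726, Pow(Add(-331150, Mul(-10, Add(14, -10))), -1)) = Mul(508726, Pow(Add(-331150, Mul(-10, 4)), -1)) = Mul(508726, Pow(Add(-331150, -40), -1)) = Mul(508726, Pow(-331190, -1)) = Mul(508726, Rational(-1, 331190)) = Rational(-254363, 165595)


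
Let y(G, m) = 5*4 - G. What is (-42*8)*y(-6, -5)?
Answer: -8736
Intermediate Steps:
y(G, m) = 20 - G
(-42*8)*y(-6, -5) = (-42*8)*(20 - 1*(-6)) = -336*(20 + 6) = -336*26 = -8736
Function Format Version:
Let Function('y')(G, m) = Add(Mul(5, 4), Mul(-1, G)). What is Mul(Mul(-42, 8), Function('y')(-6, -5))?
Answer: -8736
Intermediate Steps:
Function('y')(G, m) = Add(20, Mul(-1, G))
Mul(Mul(-42, 8), Function('y')(-6, -5)) = Mul(Mul(-42, 8), Add(20, Mul(-1, -6))) = Mul(-336, Add(20, 6)) = Mul(-336, 26) = -8736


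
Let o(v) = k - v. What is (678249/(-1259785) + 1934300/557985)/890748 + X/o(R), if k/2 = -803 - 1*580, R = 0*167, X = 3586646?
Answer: -4403440678363605510929/3395907192187917180 ≈ -1296.7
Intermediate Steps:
R = 0
k = -2766 (k = 2*(-803 - 1*580) = 2*(-803 - 580) = 2*(-1383) = -2766)
o(v) = -2766 - v
(678249/(-1259785) + 1934300/557985)/890748 + X/o(R) = (678249/(-1259785) + 1934300/557985)/890748 + 3586646/(-2766 - 1*0) = (678249*(-1/1259785) + 1934300*(1/557985))*(1/890748) + 3586646/(-2766 + 0) = (-39897/74105 + 386860/111597)*(1/890748) + 3586646/(-2766) = (24215874791/8269895685)*(1/890748) + 3586646*(-1/2766) = 24215874791/7366393041622380 - 1793323/1383 = -4403440678363605510929/3395907192187917180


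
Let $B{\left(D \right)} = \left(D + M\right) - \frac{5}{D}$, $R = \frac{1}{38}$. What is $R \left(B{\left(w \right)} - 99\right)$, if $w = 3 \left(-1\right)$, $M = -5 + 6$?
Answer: $- \frac{149}{57} \approx -2.614$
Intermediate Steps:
$M = 1$
$R = \frac{1}{38} \approx 0.026316$
$w = -3$
$B{\left(D \right)} = 1 + D - \frac{5}{D}$ ($B{\left(D \right)} = \left(D + 1\right) - \frac{5}{D} = \left(1 + D\right) - \frac{5}{D} = 1 + D - \frac{5}{D}$)
$R \left(B{\left(w \right)} - 99\right) = \frac{\left(1 - 3 - \frac{5}{-3}\right) - 99}{38} = \frac{\left(1 - 3 - - \frac{5}{3}\right) - 99}{38} = \frac{\left(1 - 3 + \frac{5}{3}\right) - 99}{38} = \frac{- \frac{1}{3} - 99}{38} = \frac{1}{38} \left(- \frac{298}{3}\right) = - \frac{149}{57}$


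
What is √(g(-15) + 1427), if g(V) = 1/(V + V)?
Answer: √1284270/30 ≈ 37.775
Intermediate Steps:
g(V) = 1/(2*V)
√(g(-15) + 1427) = √((½)/(-15) + 1427) = √((½)*(-1/15) + 1427) = √(-1/30 + 1427) = √(42809/30) = √1284270/30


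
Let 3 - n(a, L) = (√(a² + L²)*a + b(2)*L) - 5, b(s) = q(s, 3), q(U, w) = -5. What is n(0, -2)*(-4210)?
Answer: 8420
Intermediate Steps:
b(s) = -5
n(a, L) = 8 + 5*L - a*√(L² + a²) (n(a, L) = 3 - ((√(a² + L²)*a - 5*L) - 5) = 3 - ((√(L² + a²)*a - 5*L) - 5) = 3 - ((a*√(L² + a²) - 5*L) - 5) = 3 - ((-5*L + a*√(L² + a²)) - 5) = 3 - (-5 - 5*L + a*√(L² + a²)) = 3 + (5 + 5*L - a*√(L² + a²)) = 8 + 5*L - a*√(L² + a²))
n(0, -2)*(-4210) = (8 + 5*(-2) - 1*0*√((-2)² + 0²))*(-4210) = (8 - 10 - 1*0*√(4 + 0))*(-4210) = (8 - 10 - 1*0*√4)*(-4210) = (8 - 10 - 1*0*2)*(-4210) = (8 - 10 + 0)*(-4210) = -2*(-4210) = 8420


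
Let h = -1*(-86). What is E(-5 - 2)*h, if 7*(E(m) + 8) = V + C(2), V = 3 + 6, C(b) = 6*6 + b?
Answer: -774/7 ≈ -110.57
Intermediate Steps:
C(b) = 36 + b
V = 9
h = 86
E(m) = -9/7 (E(m) = -8 + (9 + (36 + 2))/7 = -8 + (9 + 38)/7 = -8 + (1/7)*47 = -8 + 47/7 = -9/7)
E(-5 - 2)*h = -9/7*86 = -774/7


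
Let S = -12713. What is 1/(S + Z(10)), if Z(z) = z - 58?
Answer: -1/12761 ≈ -7.8364e-5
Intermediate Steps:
Z(z) = -58 + z
1/(S + Z(10)) = 1/(-12713 + (-58 + 10)) = 1/(-12713 - 48) = 1/(-12761) = -1/12761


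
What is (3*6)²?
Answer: 324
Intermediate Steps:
(3*6)² = 18² = 324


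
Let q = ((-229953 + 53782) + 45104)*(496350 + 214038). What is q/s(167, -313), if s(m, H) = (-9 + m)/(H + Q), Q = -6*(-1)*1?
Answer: 14292143083386/79 ≈ 1.8091e+11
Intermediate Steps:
q = -93108423996 (q = (-176171 + 45104)*710388 = -131067*710388 = -93108423996)
Q = 6 (Q = 6*1 = 6)
s(m, H) = (-9 + m)/(6 + H) (s(m, H) = (-9 + m)/(H + 6) = (-9 + m)/(6 + H))
q/s(167, -313) = -93108423996*(6 - 313)/(-9 + 167) = -93108423996/(158/(-307)) = -93108423996/((-1/307*158)) = -93108423996/(-158/307) = -93108423996*(-307/158) = 14292143083386/79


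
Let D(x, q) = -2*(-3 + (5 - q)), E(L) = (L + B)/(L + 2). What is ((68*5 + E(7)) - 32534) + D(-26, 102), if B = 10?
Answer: -287929/9 ≈ -31992.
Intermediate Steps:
E(L) = (10 + L)/(2 + L) (E(L) = (L + 10)/(L + 2) = (10 + L)/(2 + L))
D(x, q) = -4 + 2*q (D(x, q) = -2*(2 - q) = -4 + 2*q)
((68*5 + E(7)) - 32534) + D(-26, 102) = ((68*5 + (10 + 7)/(2 + 7)) - 32534) + (-4 + 2*102) = ((340 + 17/9) - 32534) + (-4 + 204) = ((340 + (⅑)*17) - 32534) + 200 = ((340 + 17/9) - 32534) + 200 = (3077/9 - 32534) + 200 = -289729/9 + 200 = -287929/9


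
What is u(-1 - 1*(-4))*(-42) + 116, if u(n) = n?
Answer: -10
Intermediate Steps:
u(-1 - 1*(-4))*(-42) + 116 = (-1 - 1*(-4))*(-42) + 116 = (-1 + 4)*(-42) + 116 = 3*(-42) + 116 = -126 + 116 = -10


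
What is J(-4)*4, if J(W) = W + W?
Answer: -32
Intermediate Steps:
J(W) = 2*W
J(-4)*4 = (2*(-4))*4 = -8*4 = -32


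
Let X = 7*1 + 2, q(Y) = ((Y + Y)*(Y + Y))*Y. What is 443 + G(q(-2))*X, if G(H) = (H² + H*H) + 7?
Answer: 18938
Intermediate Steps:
q(Y) = 4*Y³ (q(Y) = ((2*Y)*(2*Y))*Y = (4*Y²)*Y = 4*Y³)
G(H) = 7 + 2*H² (G(H) = (H² + H²) + 7 = 2*H² + 7 = 7 + 2*H²)
X = 9 (X = 7 + 2 = 9)
443 + G(q(-2))*X = 443 + (7 + 2*(4*(-2)³)²)*9 = 443 + (7 + 2*(4*(-8))²)*9 = 443 + (7 + 2*(-32)²)*9 = 443 + (7 + 2*1024)*9 = 443 + (7 + 2048)*9 = 443 + 2055*9 = 443 + 18495 = 18938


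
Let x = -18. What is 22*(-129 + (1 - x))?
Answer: -2420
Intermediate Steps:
22*(-129 + (1 - x)) = 22*(-129 + (1 - 1*(-18))) = 22*(-129 + (1 + 18)) = 22*(-129 + 19) = 22*(-110) = -2420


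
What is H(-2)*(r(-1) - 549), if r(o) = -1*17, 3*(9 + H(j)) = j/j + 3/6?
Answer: 4811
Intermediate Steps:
H(j) = -17/2 (H(j) = -9 + (j/j + 3/6)/3 = -9 + (1 + 3*(1/6))/3 = -9 + (1 + 1/2)/3 = -9 + (1/3)*(3/2) = -9 + 1/2 = -17/2)
r(o) = -17
H(-2)*(r(-1) - 549) = -17*(-17 - 549)/2 = -17/2*(-566) = 4811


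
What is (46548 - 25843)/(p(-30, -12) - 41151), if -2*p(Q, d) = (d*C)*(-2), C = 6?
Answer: -20705/41223 ≈ -0.50227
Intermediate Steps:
p(Q, d) = 6*d (p(Q, d) = -d*6*(-2)/2 = -6*d*(-2)/2 = -(-6)*d = 6*d)
(46548 - 25843)/(p(-30, -12) - 41151) = (46548 - 25843)/(6*(-12) - 41151) = 20705/(-72 - 41151) = 20705/(-41223) = 20705*(-1/41223) = -20705/41223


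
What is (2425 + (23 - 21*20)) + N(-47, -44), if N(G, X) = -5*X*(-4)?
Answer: 1148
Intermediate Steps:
N(G, X) = 20*X
(2425 + (23 - 21*20)) + N(-47, -44) = (2425 + (23 - 21*20)) + 20*(-44) = (2425 + (23 - 420)) - 880 = (2425 - 397) - 880 = 2028 - 880 = 1148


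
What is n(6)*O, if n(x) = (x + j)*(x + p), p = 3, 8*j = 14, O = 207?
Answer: 57753/4 ≈ 14438.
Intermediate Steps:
j = 7/4 (j = (1/8)*14 = 7/4 ≈ 1.7500)
n(x) = (3 + x)*(7/4 + x) (n(x) = (x + 7/4)*(x + 3) = (7/4 + x)*(3 + x) = (3 + x)*(7/4 + x))
n(6)*O = (21/4 + 6**2 + (19/4)*6)*207 = (21/4 + 36 + 57/2)*207 = (279/4)*207 = 57753/4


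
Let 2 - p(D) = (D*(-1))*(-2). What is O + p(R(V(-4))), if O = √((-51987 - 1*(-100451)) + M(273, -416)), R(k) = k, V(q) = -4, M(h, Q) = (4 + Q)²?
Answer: 10 + 4*√13638 ≈ 477.13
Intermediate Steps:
O = 4*√13638 (O = √((-51987 - 1*(-100451)) + (4 - 416)²) = √((-51987 + 100451) + (-412)²) = √(48464 + 169744) = √218208 = 4*√13638 ≈ 467.13)
p(D) = 2 - 2*D (p(D) = 2 - D*(-1)*(-2) = 2 - (-D)*(-2) = 2 - 2*D)
O + p(R(V(-4))) = 4*√13638 + (2 - 2*(-4)) = 4*√13638 + (2 + 8) = 4*√13638 + 10 = 10 + 4*√13638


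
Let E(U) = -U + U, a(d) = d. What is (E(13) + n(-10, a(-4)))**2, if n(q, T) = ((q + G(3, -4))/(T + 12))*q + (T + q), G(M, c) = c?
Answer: 49/4 ≈ 12.250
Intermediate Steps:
E(U) = 0
n(q, T) = T + q + q*(-4 + q)/(12 + T) (n(q, T) = ((q - 4)/(T + 12))*q + (T + q) = ((-4 + q)/(12 + T))*q + (T + q) = q*(-4 + q)/(12 + T) + (T + q) = T + q + q*(-4 + q)/(12 + T))
(E(13) + n(-10, a(-4)))**2 = (0 + ((-4)**2 + (-10)**2 + 8*(-10) + 12*(-4) - 4*(-10))/(12 - 4))**2 = (0 + (16 + 100 - 80 - 48 + 40)/8)**2 = (0 + (1/8)*28)**2 = (0 + 7/2)**2 = (7/2)**2 = 49/4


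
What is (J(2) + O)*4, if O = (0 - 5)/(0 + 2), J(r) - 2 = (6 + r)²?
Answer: 254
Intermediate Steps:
J(r) = 2 + (6 + r)²
O = -5/2 ≈ -2.5000
(J(2) + O)*4 = ((2 + (6 + 2)²) - 5/2)*4 = ((2 + 8²) - 5/2)*4 = ((2 + 64) - 5/2)*4 = (66 - 5/2)*4 = (127/2)*4 = 254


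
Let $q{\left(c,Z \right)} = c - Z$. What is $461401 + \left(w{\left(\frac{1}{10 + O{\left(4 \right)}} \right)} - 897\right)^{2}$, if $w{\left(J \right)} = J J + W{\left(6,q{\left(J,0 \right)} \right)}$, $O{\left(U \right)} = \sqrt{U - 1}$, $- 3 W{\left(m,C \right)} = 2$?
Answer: $\frac{1009648219599313}{796763529} + \frac{1013525120 \sqrt{3}}{265587843} \approx 1.2672 \cdot 10^{6}$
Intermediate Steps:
$W{\left(m,C \right)} = - \frac{2}{3}$ ($W{\left(m,C \right)} = \left(- \frac{1}{3}\right) 2 = - \frac{2}{3}$)
$O{\left(U \right)} = \sqrt{-1 + U}$
$w{\left(J \right)} = - \frac{2}{3} + J^{2}$ ($w{\left(J \right)} = J J - \frac{2}{3} = J^{2} - \frac{2}{3} = - \frac{2}{3} + J^{2}$)
$461401 + \left(w{\left(\frac{1}{10 + O{\left(4 \right)}} \right)} - 897\right)^{2} = 461401 + \left(\left(- \frac{2}{3} + \left(\frac{1}{10 + \sqrt{-1 + 4}}\right)^{2}\right) - 897\right)^{2} = 461401 + \left(\left(- \frac{2}{3} + \left(\frac{1}{10 + \sqrt{3}}\right)^{2}\right) - 897\right)^{2} = 461401 + \left(\left(- \frac{2}{3} + \frac{1}{\left(10 + \sqrt{3}\right)^{2}}\right) - 897\right)^{2} = 461401 + \left(- \frac{2693}{3} + \frac{1}{\left(10 + \sqrt{3}\right)^{2}}\right)^{2}$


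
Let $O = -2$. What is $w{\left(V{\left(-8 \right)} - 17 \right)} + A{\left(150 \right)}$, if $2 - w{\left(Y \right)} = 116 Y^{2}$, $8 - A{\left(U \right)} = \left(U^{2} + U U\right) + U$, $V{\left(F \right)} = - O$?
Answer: $-71240$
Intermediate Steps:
$V{\left(F \right)} = 2$ ($V{\left(F \right)} = \left(-1\right) \left(-2\right) = 2$)
$A{\left(U \right)} = 8 - U - 2 U^{2}$ ($A{\left(U \right)} = 8 - \left(\left(U^{2} + U U\right) + U\right) = 8 - \left(\left(U^{2} + U^{2}\right) + U\right) = 8 - \left(2 U^{2} + U\right) = 8 - \left(U + 2 U^{2}\right) = 8 - U - 2 U^{2}$)
$w{\left(Y \right)} = 2 - 116 Y^{2}$
$w{\left(V{\left(-8 \right)} - 17 \right)} + A{\left(150 \right)} = \left(2 - 116 \left(2 - 17\right)^{2}\right) - \left(142 + 45000\right) = \left(2 - 116 \left(-15\right)^{2}\right) - 45142 = \left(2 - 26100\right) - 45142 = -26098 - 45142 = -71240$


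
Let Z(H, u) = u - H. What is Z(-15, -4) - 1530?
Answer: -1519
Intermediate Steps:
Z(-15, -4) - 1530 = (-4 - 1*(-15)) - 1530 = (-4 + 15) - 1530 = 11 - 1530 = -1519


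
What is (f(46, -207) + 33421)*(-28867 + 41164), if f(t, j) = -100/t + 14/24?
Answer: 37808179943/92 ≈ 4.1096e+8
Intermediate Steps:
f(t, j) = 7/12 - 100/t (f(t, j) = -100/t + 14*(1/24) = -100/t + 7/12 = 7/12 - 100/t)
(f(46, -207) + 33421)*(-28867 + 41164) = ((7/12 - 100/46) + 33421)*(-28867 + 41164) = ((7/12 - 100*1/46) + 33421)*12297 = ((7/12 - 50/23) + 33421)*12297 = (-439/276 + 33421)*12297 = (9223757/276)*12297 = 37808179943/92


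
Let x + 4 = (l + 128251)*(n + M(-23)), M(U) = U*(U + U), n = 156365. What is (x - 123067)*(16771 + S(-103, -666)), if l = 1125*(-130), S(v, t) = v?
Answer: -47230105572864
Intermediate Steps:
M(U) = 2*U² (M(U) = U*(2*U) = 2*U²)
l = -146250
x = -2833456581 (x = -4 + (-146250 + 128251)*(156365 + 2*(-23)²) = -4 - 17999*(156365 + 2*529) = -4 - 17999*(156365 + 1058) = -4 - 17999*157423 = -4 - 2833456577 = -2833456581)
(x - 123067)*(16771 + S(-103, -666)) = (-2833456581 - 123067)*(16771 - 103) = -2833579648*16668 = -47230105572864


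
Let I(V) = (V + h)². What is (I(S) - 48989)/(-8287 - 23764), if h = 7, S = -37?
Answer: 48089/32051 ≈ 1.5004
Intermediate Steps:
I(V) = (7 + V)² (I(V) = (V + 7)² = (7 + V)²)
(I(S) - 48989)/(-8287 - 23764) = ((7 - 37)² - 48989)/(-8287 - 23764) = ((-30)² - 48989)/(-32051) = (900 - 48989)*(-1/32051) = -48089*(-1/32051) = 48089/32051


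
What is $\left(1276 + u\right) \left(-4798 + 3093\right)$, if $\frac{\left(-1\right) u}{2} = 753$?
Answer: $392150$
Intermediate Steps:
$u = -1506$ ($u = \left(-2\right) 753 = -1506$)
$\left(1276 + u\right) \left(-4798 + 3093\right) = \left(1276 - 1506\right) \left(-4798 + 3093\right) = \left(-230\right) \left(-1705\right) = 392150$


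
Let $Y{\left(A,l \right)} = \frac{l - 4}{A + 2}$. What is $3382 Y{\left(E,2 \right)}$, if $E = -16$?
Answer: $\frac{3382}{7} \approx 483.14$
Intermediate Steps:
$Y{\left(A,l \right)} = \frac{-4 + l}{2 + A}$
$3382 Y{\left(E,2 \right)} = 3382 \frac{-4 + 2}{2 - 16} = 3382 \frac{1}{-14} \left(-2\right) = 3382 \left(\left(- \frac{1}{14}\right) \left(-2\right)\right) = 3382 \cdot \frac{1}{7} = \frac{3382}{7}$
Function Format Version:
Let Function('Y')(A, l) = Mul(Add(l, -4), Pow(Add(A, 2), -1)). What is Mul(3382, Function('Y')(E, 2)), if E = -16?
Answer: Rational(3382, 7) ≈ 483.14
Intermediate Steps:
Function('Y')(A, l) = Mul(Pow(Add(2, A), -1), Add(-4, l)) (Function('Y')(A, l) = Mul(Add(-4, l), Pow(Add(2, A), -1)) = Mul(Pow(Add(2, A), -1), Add(-4, l)))
Mul(3382, Function('Y')(E, 2)) = Mul(3382, Mul(Pow(Add(2, -16), -1), Add(-4, 2))) = Mul(3382, Mul(Pow(-14, -1), -2)) = Mul(3382, Mul(Rational(-1, 14), -2)) = Mul(3382, Rational(1, 7)) = Rational(3382, 7)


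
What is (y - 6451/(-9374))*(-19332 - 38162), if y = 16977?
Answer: -4575051962203/4687 ≈ -9.7612e+8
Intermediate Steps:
(y - 6451/(-9374))*(-19332 - 38162) = (16977 - 6451/(-9374))*(-19332 - 38162) = (16977 - 6451*(-1/9374))*(-57494) = (16977 + 6451/9374)*(-57494) = (159148849/9374)*(-57494) = -4575051962203/4687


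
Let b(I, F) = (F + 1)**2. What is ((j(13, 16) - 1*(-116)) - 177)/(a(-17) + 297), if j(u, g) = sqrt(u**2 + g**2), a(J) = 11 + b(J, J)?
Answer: -61/564 + 5*sqrt(17)/564 ≈ -0.071604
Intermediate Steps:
b(I, F) = (1 + F)**2
a(J) = 11 + (1 + J)**2
j(u, g) = sqrt(g**2 + u**2)
((j(13, 16) - 1*(-116)) - 177)/(a(-17) + 297) = ((sqrt(16**2 + 13**2) - 1*(-116)) - 177)/((11 + (1 - 17)**2) + 297) = ((sqrt(256 + 169) + 116) - 177)/((11 + (-16)**2) + 297) = ((sqrt(425) + 116) - 177)/((11 + 256) + 297) = ((5*sqrt(17) + 116) - 177)/(267 + 297) = ((116 + 5*sqrt(17)) - 177)/564 = (-61 + 5*sqrt(17))*(1/564) = -61/564 + 5*sqrt(17)/564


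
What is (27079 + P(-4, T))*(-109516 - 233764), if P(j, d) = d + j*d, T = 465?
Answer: -8816803520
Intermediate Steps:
P(j, d) = d + d*j
(27079 + P(-4, T))*(-109516 - 233764) = (27079 + 465*(1 - 4))*(-109516 - 233764) = (27079 + 465*(-3))*(-343280) = (27079 - 1395)*(-343280) = 25684*(-343280) = -8816803520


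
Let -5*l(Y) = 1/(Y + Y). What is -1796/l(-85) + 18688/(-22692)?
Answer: -8660406472/5673 ≈ -1.5266e+6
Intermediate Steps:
l(Y) = -1/(10*Y) (l(Y) = -1/(5*(Y + Y)) = -1/(2*Y)/5 = -1/(10*Y))
-1796/l(-85) + 18688/(-22692) = -1796/((-1/10/(-85))) + 18688/(-22692) = -1796/((-1/10*(-1/85))) + 18688*(-1/22692) = -1796/1/850 - 4672/5673 = -1796*850 - 4672/5673 = -1526600 - 4672/5673 = -8660406472/5673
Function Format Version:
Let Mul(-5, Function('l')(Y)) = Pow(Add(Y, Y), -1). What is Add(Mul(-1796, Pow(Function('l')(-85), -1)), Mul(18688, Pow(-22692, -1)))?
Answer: Rational(-8660406472, 5673) ≈ -1.5266e+6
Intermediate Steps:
Function('l')(Y) = Mul(Rational(-1, 10), Pow(Y, -1)) (Function('l')(Y) = Mul(Rational(-1, 5), Pow(Add(Y, Y), -1)) = Mul(Rational(-1, 5), Pow(Mul(2, Y), -1)) = Mul(Rational(-1, 5), Mul(Rational(1, 2), Pow(Y, -1))) = Mul(Rational(-1, 10), Pow(Y, -1)))
Add(Mul(-1796, Pow(Function('l')(-85), -1)), Mul(18688, Pow(-22692, -1))) = Add(Mul(-1796, Pow(Mul(Rational(-1, 10), Pow(-85, -1)), -1)), Mul(18688, Pow(-22692, -1))) = Add(Mul(-1796, Pow(Mul(Rational(-1, 10), Rational(-1, 85)), -1)), Mul(18688, Rational(-1, 22692))) = Add(Mul(-1796, Pow(Rational(1, 850), -1)), Rational(-4672, 5673)) = Add(Mul(-1796, 850), Rational(-4672, 5673)) = Add(-1526600, Rational(-4672, 5673)) = Rational(-8660406472, 5673)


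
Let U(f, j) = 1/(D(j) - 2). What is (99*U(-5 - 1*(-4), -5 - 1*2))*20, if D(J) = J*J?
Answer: 1980/47 ≈ 42.128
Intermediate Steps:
D(J) = J**2
U(f, j) = 1/(-2 + j**2) (U(f, j) = 1/(j**2 - 2) = 1/(-2 + j**2))
(99*U(-5 - 1*(-4), -5 - 1*2))*20 = (99/(-2 + (-5 - 1*2)**2))*20 = (99/(-2 + (-5 - 2)**2))*20 = (99/(-2 + (-7)**2))*20 = (99/(-2 + 49))*20 = (99/47)*20 = 1980/47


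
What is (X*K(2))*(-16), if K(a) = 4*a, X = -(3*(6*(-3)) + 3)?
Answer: -6528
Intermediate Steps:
X = 51 (X = -(3*(-18) + 3) = -(-54 + 3) = -1*(-51) = 51)
(X*K(2))*(-16) = (51*(4*2))*(-16) = (51*8)*(-16) = 408*(-16) = -6528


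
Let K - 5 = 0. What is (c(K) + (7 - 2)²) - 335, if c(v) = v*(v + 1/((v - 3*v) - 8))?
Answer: -5135/18 ≈ -285.28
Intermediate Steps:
K = 5 (K = 5 + 0 = 5)
c(v) = v*(v + 1/(-8 - 2*v)) (c(v) = v*(v + 1/(-2*v - 8)) = v*(v + 1/(-8 - 2*v)))
(c(K) + (7 - 2)²) - 335 = ((½)*5*(-1 + 2*5² + 8*5)/(4 + 5) + (7 - 2)²) - 335 = ((½)*5*(-1 + 2*25 + 40)/9 + 5²) - 335 = ((½)*5*(⅑)*(-1 + 50 + 40) + 25) - 335 = ((½)*5*(⅑)*89 + 25) - 335 = (445/18 + 25) - 335 = 895/18 - 335 = -5135/18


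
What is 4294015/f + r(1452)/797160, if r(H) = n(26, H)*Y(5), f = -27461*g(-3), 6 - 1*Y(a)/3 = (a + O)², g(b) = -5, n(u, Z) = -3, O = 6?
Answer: 6520303063/208483912 ≈ 31.275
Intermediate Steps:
Y(a) = 18 - 3*(6 + a)² (Y(a) = 18 - 3*(a + 6)² = 18 - 3*(6 + a)²)
f = 137305 (f = -27461*(-5) = 137305)
r(H) = 1035 (r(H) = -3*(18 - 3*(6 + 5)²) = -3*(18 - 3*11²) = -3*(18 - 3*121) = -3*(18 - 363) = -3*(-345) = 1035)
4294015/f + r(1452)/797160 = 4294015/137305 + 1035/797160 = 4294015*(1/137305) + 1035*(1/797160) = 858803/27461 + 69/53144 = 6520303063/208483912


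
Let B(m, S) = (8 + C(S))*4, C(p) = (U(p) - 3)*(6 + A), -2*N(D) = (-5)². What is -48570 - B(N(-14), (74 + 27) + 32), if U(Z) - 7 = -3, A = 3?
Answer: -48638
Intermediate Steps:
U(Z) = 4 (U(Z) = 7 - 3 = 4)
N(D) = -25/2 (N(D) = -½*(-5)² = -½*25 = -25/2)
C(p) = 9 (C(p) = (4 - 3)*(6 + 3) = 1*9 = 9)
B(m, S) = 68 (B(m, S) = (8 + 9)*4 = 17*4 = 68)
-48570 - B(N(-14), (74 + 27) + 32) = -48570 - 1*68 = -48570 - 68 = -48638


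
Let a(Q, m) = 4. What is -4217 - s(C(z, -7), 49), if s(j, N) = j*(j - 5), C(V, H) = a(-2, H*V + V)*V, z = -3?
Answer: -4421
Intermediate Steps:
C(V, H) = 4*V
s(j, N) = j*(-5 + j)
-4217 - s(C(z, -7), 49) = -4217 - 4*(-3)*(-5 + 4*(-3)) = -4217 - (-12)*(-5 - 12) = -4217 - (-12)*(-17) = -4217 - 1*204 = -4217 - 204 = -4421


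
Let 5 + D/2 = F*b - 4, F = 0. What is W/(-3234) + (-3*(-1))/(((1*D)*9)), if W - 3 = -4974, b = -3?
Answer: 22100/14553 ≈ 1.5186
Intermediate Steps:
W = -4971 (W = 3 - 4974 = -4971)
D = -18 (D = -10 + 2*(0*(-3) - 4) = -10 + 2*(0 - 4) = -10 + 2*(-4) = -10 - 8 = -18)
W/(-3234) + (-3*(-1))/(((1*D)*9)) = -4971/(-3234) + (-3*(-1))/(((1*(-18))*9)) = -4971*(-1/3234) + 3/((-18*9)) = 1657/1078 + 3/(-162) = 1657/1078 + 3*(-1/162) = 1657/1078 - 1/54 = 22100/14553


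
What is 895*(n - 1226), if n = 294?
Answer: -834140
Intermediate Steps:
895*(n - 1226) = 895*(294 - 1226) = 895*(-932) = -834140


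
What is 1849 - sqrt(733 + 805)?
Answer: 1849 - sqrt(1538) ≈ 1809.8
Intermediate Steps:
1849 - sqrt(733 + 805) = 1849 - sqrt(1538)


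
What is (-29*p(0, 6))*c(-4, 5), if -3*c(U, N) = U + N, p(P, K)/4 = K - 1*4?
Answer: 232/3 ≈ 77.333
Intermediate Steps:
p(P, K) = -16 + 4*K (p(P, K) = 4*(K - 1*4) = 4*(K - 4) = 4*(-4 + K) = -16 + 4*K)
c(U, N) = -N/3 - U/3 (c(U, N) = -(U + N)/3 = -(N + U)/3 = -N/3 - U/3)
(-29*p(0, 6))*c(-4, 5) = (-29*(-16 + 4*6))*(-⅓*5 - ⅓*(-4)) = (-29*(-16 + 24))*(-5/3 + 4/3) = -29*8*(-⅓) = -232*(-⅓) = 232/3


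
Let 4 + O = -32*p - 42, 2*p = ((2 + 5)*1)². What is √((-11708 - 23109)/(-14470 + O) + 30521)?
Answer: √7939103989/510 ≈ 174.71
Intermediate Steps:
p = 49/2 (p = ((2 + 5)*1)²/2 = (7*1)²/2 = (½)*7² = (½)*49 = 49/2 ≈ 24.500)
O = -830 (O = -4 + (-32*49/2 - 42) = -4 + (-784 - 42) = -4 - 826 = -830)
√((-11708 - 23109)/(-14470 + O) + 30521) = √((-11708 - 23109)/(-14470 - 830) + 30521) = √(-34817/(-15300) + 30521) = √(-34817*(-1/15300) + 30521) = √(34817/15300 + 30521) = √(467006117/15300) = √7939103989/510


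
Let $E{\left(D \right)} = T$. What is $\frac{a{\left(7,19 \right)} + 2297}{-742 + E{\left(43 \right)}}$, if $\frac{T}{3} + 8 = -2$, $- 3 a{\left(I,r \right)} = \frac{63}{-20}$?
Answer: $- \frac{45961}{15440} \approx -2.9767$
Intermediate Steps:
$a{\left(I,r \right)} = \frac{21}{20}$ ($a{\left(I,r \right)} = - \frac{63 \frac{1}{-20}}{3} = - \frac{63 \left(- \frac{1}{20}\right)}{3} = \left(- \frac{1}{3}\right) \left(- \frac{63}{20}\right) = \frac{21}{20}$)
$T = -30$ ($T = -24 + 3 \left(-2\right) = -24 - 6 = -30$)
$E{\left(D \right)} = -30$
$\frac{a{\left(7,19 \right)} + 2297}{-742 + E{\left(43 \right)}} = \frac{\frac{21}{20} + 2297}{-742 - 30} = \frac{45961}{20 \left(-772\right)} = \frac{45961}{20} \left(- \frac{1}{772}\right) = - \frac{45961}{15440}$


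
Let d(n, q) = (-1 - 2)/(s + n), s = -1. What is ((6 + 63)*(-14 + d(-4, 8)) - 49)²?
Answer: 23697424/25 ≈ 9.4790e+5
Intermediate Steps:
d(n, q) = -3/(-1 + n) (d(n, q) = (-1 - 2)/(-1 + n) = -3/(-1 + n))
((6 + 63)*(-14 + d(-4, 8)) - 49)² = ((6 + 63)*(-14 - 3/(-1 - 4)) - 49)² = (69*(-14 - 3/(-5)) - 49)² = (69*(-14 - 3*(-⅕)) - 49)² = (69*(-14 + ⅗) - 49)² = (69*(-67/5) - 49)² = (-4623/5 - 49)² = (-4868/5)² = 23697424/25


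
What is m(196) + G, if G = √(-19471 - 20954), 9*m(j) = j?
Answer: 196/9 + 35*I*√33 ≈ 21.778 + 201.06*I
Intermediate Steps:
m(j) = j/9
G = 35*I*√33 (G = √(-40425) = 35*I*√33 ≈ 201.06*I)
m(196) + G = (⅑)*196 + 35*I*√33 = 196/9 + 35*I*√33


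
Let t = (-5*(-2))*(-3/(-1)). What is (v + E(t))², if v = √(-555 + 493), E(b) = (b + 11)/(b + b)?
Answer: -221519/3600 + 41*I*√62/30 ≈ -61.533 + 10.761*I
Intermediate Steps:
t = 30 (t = 10*(-3*(-1)) = 10*3 = 30)
E(b) = (11 + b)/(2*b) (E(b) = (11 + b)/((2*b)) = (11 + b)*(1/(2*b)) = (11 + b)/(2*b))
v = I*√62 (v = √(-62) = I*√62 ≈ 7.874*I)
(v + E(t))² = (I*√62 + (½)*(11 + 30)/30)² = (I*√62 + (½)*(1/30)*41)² = (I*√62 + 41/60)² = (41/60 + I*√62)²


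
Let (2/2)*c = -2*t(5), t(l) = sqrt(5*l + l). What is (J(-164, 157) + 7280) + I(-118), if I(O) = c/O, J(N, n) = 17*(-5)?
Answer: 7195 + sqrt(30)/59 ≈ 7195.1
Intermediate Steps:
t(l) = sqrt(6)*sqrt(l) (t(l) = sqrt(6*l) = sqrt(6)*sqrt(l))
J(N, n) = -85
c = -2*sqrt(30) (c = -2*sqrt(6)*sqrt(5) = -2*sqrt(30) ≈ -10.954)
I(O) = -2*sqrt(30)/O (I(O) = (-2*sqrt(30))/O = -2*sqrt(30)/O)
(J(-164, 157) + 7280) + I(-118) = (-85 + 7280) - 2*sqrt(30)/(-118) = 7195 - 2*sqrt(30)*(-1/118) = 7195 + sqrt(30)/59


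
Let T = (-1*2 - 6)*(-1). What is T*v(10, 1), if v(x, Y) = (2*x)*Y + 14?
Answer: 272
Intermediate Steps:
v(x, Y) = 14 + 2*Y*x (v(x, Y) = 2*Y*x + 14 = 14 + 2*Y*x)
T = 8 (T = (-2 - 6)*(-1) = -8*(-1) = 8)
T*v(10, 1) = 8*(14 + 2*1*10) = 8*(14 + 20) = 8*34 = 272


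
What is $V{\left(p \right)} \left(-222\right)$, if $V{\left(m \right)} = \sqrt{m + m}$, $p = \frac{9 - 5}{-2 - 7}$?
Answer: $- 148 i \sqrt{2} \approx - 209.3 i$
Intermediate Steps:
$p = - \frac{4}{9}$ ($p = \frac{4}{-9} = 4 \left(- \frac{1}{9}\right) = - \frac{4}{9} \approx -0.44444$)
$V{\left(m \right)} = \sqrt{2} \sqrt{m}$ ($V{\left(m \right)} = \sqrt{2 m} = \sqrt{2} \sqrt{m}$)
$V{\left(p \right)} \left(-222\right) = \sqrt{2} \sqrt{- \frac{4}{9}} \left(-222\right) = \sqrt{2} \frac{2 i}{3} \left(-222\right) = \frac{2 i \sqrt{2}}{3} \left(-222\right) = - 148 i \sqrt{2}$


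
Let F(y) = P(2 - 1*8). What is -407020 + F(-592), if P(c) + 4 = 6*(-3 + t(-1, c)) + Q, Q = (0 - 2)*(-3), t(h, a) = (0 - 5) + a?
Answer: -407102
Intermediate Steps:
t(h, a) = -5 + a
Q = 6 (Q = -2*(-3) = 6)
P(c) = -46 + 6*c (P(c) = -4 + (6*(-3 + (-5 + c)) + 6) = -4 + (6*(-8 + c) + 6) = -4 + ((-48 + 6*c) + 6) = -4 + (-42 + 6*c) = -46 + 6*c)
F(y) = -82 (F(y) = -46 + 6*(2 - 1*8) = -46 + 6*(2 - 8) = -46 + 6*(-6) = -46 - 36 = -82)
-407020 + F(-592) = -407020 - 82 = -407102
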